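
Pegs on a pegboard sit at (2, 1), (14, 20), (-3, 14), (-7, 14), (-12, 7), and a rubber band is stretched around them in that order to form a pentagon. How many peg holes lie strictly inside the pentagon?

The shoelace formula gives twice the area as |[2·20 − 14·1] + [14·14 − (-3)·20] + [(-3)·14 − (-7)·14] + [(-7)·7 − (-12)·14] + [(-12)·1 − 2·7]| = 431, so the area is 215.5.
Along each edge there are gcd(|Δx|,|Δy|)+1 lattice points, so counting each shared vertex once the boundary has gcd(12,19) + gcd(17,6) + gcd(4,0) + gcd(5,7) + gcd(14,6) = 1+1+4+1+2 = 9.
Pick's theorem gives I = A − B/2 + 1 = 215.5 − 9/2 + 1 = 212.

212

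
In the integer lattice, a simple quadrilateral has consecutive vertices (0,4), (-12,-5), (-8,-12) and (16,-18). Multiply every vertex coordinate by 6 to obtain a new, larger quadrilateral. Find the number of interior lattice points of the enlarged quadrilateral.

9901

By the shoelace formula, twice the signed area is |(0·(-5) − (-12)·4) + ((-12)·(-12) − (-8)·(-5)) + ((-8)·(-18) − 16·(-12)) + (16·4 − 0·(-18))| = 552, so the area is 276.
Along each edge there are gcd(|Δx|,|Δy|)+1 lattice points, so counting each shared vertex once the boundary has gcd(12,9) + gcd(4,7) + gcd(24,6) + gcd(16,22) = 3+1+6+2 = 12.
Scaling by 6 multiplies the area by 6² = 36 (so the new area is 9936) and multiplies the boundary lattice-point count by 6, giving 72.
By Pick's theorem, the interior count of the dilated polygon is 9936 − 72/2 + 1 = 9901.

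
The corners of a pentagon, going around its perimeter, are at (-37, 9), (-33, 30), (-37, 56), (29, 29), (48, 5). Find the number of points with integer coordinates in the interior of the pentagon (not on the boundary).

2436

The shoelace formula gives twice the area as |[(-37)·30 − (-33)·9] + [(-33)·56 − (-37)·30] + [(-37)·29 − 29·56] + [29·5 − 48·29] + [48·9 − (-37)·5]| = 4878, so the area is 2439.
Summing gcd(|Δx|,|Δy|) over the edges gives the boundary count: gcd(4,21) + gcd(4,26) + gcd(66,27) + gcd(19,24) + gcd(85,4) = 1+2+3+1+1 = 8.
Pick's theorem gives I = A − B/2 + 1 = 2439 − 8/2 + 1 = 2436.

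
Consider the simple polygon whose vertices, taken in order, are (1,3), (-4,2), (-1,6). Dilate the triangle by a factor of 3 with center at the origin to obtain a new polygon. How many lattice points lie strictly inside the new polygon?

By the shoelace formula, twice the signed area is |(1·2 − (-4)·3) + ((-4)·6 − (-1)·2) + ((-1)·3 − 1·6)| = 17, so the area is 8.5.
Summing gcd(|Δx|,|Δy|) over the edges gives the boundary count: gcd(5,1) + gcd(3,4) + gcd(2,3) = 1+1+1 = 3.
Scaling by 3 multiplies the area by 3² = 9 (so the new area is 76.5) and multiplies the boundary lattice-point count by 3, giving 9.
By Pick's theorem, the interior count of the dilated polygon is 76.5 − 9/2 + 1 = 73.

73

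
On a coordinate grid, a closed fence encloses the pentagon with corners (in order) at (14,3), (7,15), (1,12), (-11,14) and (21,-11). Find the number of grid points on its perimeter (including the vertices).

14

The number of boundary lattice points is Σ gcd(|Δx|,|Δy|) = gcd(7,12) + gcd(6,3) + gcd(12,2) + gcd(32,25) + gcd(7,14) = 1+3+2+1+7 = 14.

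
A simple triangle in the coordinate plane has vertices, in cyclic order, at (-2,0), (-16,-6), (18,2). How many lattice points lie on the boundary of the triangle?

6

The number of boundary lattice points is Σ gcd(|Δx|,|Δy|) = gcd(14,6) + gcd(34,8) + gcd(20,2) = 2+2+2 = 6.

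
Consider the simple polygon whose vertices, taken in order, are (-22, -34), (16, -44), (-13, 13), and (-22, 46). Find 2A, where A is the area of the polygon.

By the shoelace formula, twice the signed area is |[(-22)·(-44) − 16·(-34)] + [16·13 − (-13)·(-44)] + [(-13)·46 − (-22)·13] + [(-22)·(-34) − (-22)·46]| = 2596, so the area is 1298.

2596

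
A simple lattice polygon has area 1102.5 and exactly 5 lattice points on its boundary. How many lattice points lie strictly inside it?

From Pick's theorem, I = A − B/2 + 1 = 1102.5 − 5/2 + 1 = 1101.

1101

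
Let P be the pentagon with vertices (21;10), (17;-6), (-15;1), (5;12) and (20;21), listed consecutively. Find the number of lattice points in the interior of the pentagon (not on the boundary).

461

By the shoelace formula, twice the signed area is |[21·(-6) − 17·10] + [17·1 − (-15)·(-6)] + [(-15)·12 − 5·1] + [5·21 − 20·12] + [20·10 − 21·21]| = 930, so the area is 465.
The number of boundary lattice points is Σ gcd(|Δx|,|Δy|) = gcd(4,16) + gcd(32,7) + gcd(20,11) + gcd(15,9) + gcd(1,11) = 4+1+1+3+1 = 10.
By Pick's theorem A = I + B/2 − 1, so I = 465 − 10/2 + 1 = 461.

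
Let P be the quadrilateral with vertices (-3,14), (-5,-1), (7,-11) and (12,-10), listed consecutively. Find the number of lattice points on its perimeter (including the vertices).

7

Summing gcd(|Δx|,|Δy|) over the edges gives the boundary count: gcd(2,15) + gcd(12,10) + gcd(5,1) + gcd(15,24) = 1+2+1+3 = 7.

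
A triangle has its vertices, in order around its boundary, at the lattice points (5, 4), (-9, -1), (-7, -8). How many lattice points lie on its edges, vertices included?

14

Summing gcd(|Δx|,|Δy|) over the edges gives the boundary count: gcd(14,5) + gcd(2,7) + gcd(12,12) = 1+1+12 = 14.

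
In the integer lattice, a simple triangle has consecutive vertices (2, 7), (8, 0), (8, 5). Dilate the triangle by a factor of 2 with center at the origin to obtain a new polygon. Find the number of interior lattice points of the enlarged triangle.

The shoelace formula gives twice the area as |(2·0 − 8·7) + (8·5 − 8·0) + (8·7 − 2·5)| = 30, so the area is 15.
The number of boundary lattice points is Σ gcd(|Δx|,|Δy|) = gcd(6,7) + gcd(0,5) + gcd(6,2) = 1+5+2 = 8.
Scaling by 2 multiplies the area by 2² = 4 (so the new area is 60) and multiplies the boundary lattice-point count by 2, giving 16.
By Pick's theorem, the interior count of the dilated polygon is 60 − 16/2 + 1 = 53.

53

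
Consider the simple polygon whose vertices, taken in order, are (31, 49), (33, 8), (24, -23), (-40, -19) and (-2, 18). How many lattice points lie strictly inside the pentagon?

Using the shoelace formula, 2A = |(31·8 − 33·49) + (33·(-23) − 24·8) + (24·(-19) − (-40)·(-23)) + ((-40)·18 − (-2)·(-19)) + ((-2)·49 − 31·18)| = 5110, so the area is 2555.
Summing gcd(|Δx|,|Δy|) over the edges gives the boundary count: gcd(2,41) + gcd(9,31) + gcd(64,4) + gcd(38,37) + gcd(33,31) = 1+1+4+1+1 = 8.
By Pick's theorem A = I + B/2 − 1, so I = 2555 − 8/2 + 1 = 2552.

2552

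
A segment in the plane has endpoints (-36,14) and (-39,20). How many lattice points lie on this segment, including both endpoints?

The number of lattice points on a segment between lattice points is gcd(|Δx|,|Δy|) + 1 = gcd(3,6) + 1 = 3 + 1 = 4.

4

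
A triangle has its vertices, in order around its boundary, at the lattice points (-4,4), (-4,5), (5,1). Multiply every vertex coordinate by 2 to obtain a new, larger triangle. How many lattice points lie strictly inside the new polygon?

Using the shoelace formula, 2A = |[(-4)·5 − (-4)·4] + [(-4)·1 − 5·5] + [5·4 − (-4)·1]| = 9, so the area is 4.5.
The number of boundary lattice points is Σ gcd(|Δx|,|Δy|) = gcd(0,1) + gcd(9,4) + gcd(9,3) = 1+1+3 = 5.
Scaling by 2 multiplies the area by 2² = 4 (so the new area is 18) and multiplies the boundary lattice-point count by 2, giving 10.
By Pick's theorem, the interior count of the dilated polygon is 18 − 10/2 + 1 = 14.

14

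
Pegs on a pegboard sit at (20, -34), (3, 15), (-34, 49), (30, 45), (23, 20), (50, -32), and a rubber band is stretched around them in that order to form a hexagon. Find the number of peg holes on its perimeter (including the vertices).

Summing gcd(|Δx|,|Δy|) over the edges gives the boundary count: gcd(17,49) + gcd(37,34) + gcd(64,4) + gcd(7,25) + gcd(27,52) + gcd(30,2) = 1+1+4+1+1+2 = 10.

10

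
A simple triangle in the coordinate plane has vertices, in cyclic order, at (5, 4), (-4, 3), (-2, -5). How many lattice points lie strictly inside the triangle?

The shoelace formula gives twice the area as |(5·3 − (-4)·4) + ((-4)·(-5) − (-2)·3) + ((-2)·4 − 5·(-5))| = 74, so the area is 37.
The number of boundary lattice points is Σ gcd(|Δx|,|Δy|) = gcd(9,1) + gcd(2,8) + gcd(7,9) = 1+2+1 = 4.
By Pick's theorem A = I + B/2 − 1, so I = 37 − 4/2 + 1 = 36.

36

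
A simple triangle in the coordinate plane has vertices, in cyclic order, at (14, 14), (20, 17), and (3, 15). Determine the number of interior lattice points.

18

By the shoelace formula, twice the signed area is |[14·17 − 20·14] + [20·15 − 3·17] + [3·14 − 14·15]| = 39, so the area is 19.5.
Summing gcd(|Δx|,|Δy|) over the edges gives the boundary count: gcd(6,3) + gcd(17,2) + gcd(11,1) = 3+1+1 = 5.
By Pick's theorem A = I + B/2 − 1, so I = 19.5 − 5/2 + 1 = 18.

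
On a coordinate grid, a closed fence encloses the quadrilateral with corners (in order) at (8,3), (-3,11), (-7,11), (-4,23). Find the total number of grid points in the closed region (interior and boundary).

Using the shoelace formula, 2A = |(8·11 − (-3)·3) + ((-3)·11 − (-7)·11) + ((-7)·23 − (-4)·11) + ((-4)·3 − 8·23)| = 172, so the area is 86.
Along each edge there are gcd(|Δx|,|Δy|)+1 lattice points, so counting each shared vertex once the boundary has gcd(11,8) + gcd(4,0) + gcd(3,12) + gcd(12,20) = 1+4+3+4 = 12.
Pick's theorem gives I = A − B/2 + 1 = 86 − 12/2 + 1 = 81, so the closed region contains I + B = 81 + 12 = 93 lattice points.

93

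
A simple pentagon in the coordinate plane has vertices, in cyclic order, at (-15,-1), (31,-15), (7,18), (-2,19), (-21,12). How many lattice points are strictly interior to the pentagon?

829

The shoelace formula gives twice the area as |((-15)·(-15) − 31·(-1)) + (31·18 − 7·(-15)) + (7·19 − (-2)·18) + ((-2)·12 − (-21)·19) + ((-21)·(-1) − (-15)·12)| = 1664, so the area is 832.
Summing gcd(|Δx|,|Δy|) over the edges gives the boundary count: gcd(46,14) + gcd(24,33) + gcd(9,1) + gcd(19,7) + gcd(6,13) = 2+3+1+1+1 = 8.
By Pick's theorem A = I + B/2 − 1, so I = 832 − 8/2 + 1 = 829.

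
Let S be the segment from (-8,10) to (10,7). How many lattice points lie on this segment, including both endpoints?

4

The number of lattice points on a segment between lattice points is gcd(|Δx|,|Δy|) + 1 = gcd(18,3) + 1 = 3 + 1 = 4.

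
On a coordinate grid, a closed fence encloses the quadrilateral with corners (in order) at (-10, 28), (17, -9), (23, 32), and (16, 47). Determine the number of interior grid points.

By the shoelace formula, twice the signed area is |[(-10)·(-9) − 17·28] + [17·32 − 23·(-9)] + [23·47 − 16·32] + [16·28 − (-10)·47]| = 1852, so the area is 926.
Summing gcd(|Δx|,|Δy|) over the edges gives the boundary count: gcd(27,37) + gcd(6,41) + gcd(7,15) + gcd(26,19) = 1+1+1+1 = 4.
Pick's theorem gives I = A − B/2 + 1 = 926 − 4/2 + 1 = 925.

925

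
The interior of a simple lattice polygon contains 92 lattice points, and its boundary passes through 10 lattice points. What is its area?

96

Pick's theorem states A = I + B/2 − 1, so A = 92 + 10/2 − 1 = 96.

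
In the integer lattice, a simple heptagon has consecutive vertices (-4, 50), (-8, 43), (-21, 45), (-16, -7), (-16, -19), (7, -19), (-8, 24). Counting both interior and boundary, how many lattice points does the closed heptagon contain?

1011

The shoelace formula gives twice the area as |[(-4)·43 − (-8)·50] + [(-8)·45 − (-21)·43] + [(-21)·(-7) − (-16)·45] + [(-16)·(-19) − (-16)·(-7)] + [(-16)·(-19) − 7·(-19)] + [7·24 − (-8)·(-19)] + [(-8)·50 − (-4)·24]| = 1979, so the area is 1979/2.
The number of boundary lattice points is Σ gcd(|Δx|,|Δy|) = gcd(4,7) + gcd(13,2) + gcd(5,52) + gcd(0,12) + gcd(23,0) + gcd(15,43) + gcd(4,26) = 1+1+1+12+23+1+2 = 41.
Pick's theorem gives I = A − B/2 + 1 = 1979/2 − 41/2 + 1 = 970, so the closed region contains I + B = 970 + 41 = 1011 lattice points.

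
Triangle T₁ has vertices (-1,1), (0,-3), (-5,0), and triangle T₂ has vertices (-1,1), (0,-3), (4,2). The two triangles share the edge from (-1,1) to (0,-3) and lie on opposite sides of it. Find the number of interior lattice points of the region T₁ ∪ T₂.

The union is the simple quadrilateral with vertices (-1,1), (-5,0), (0,-3), (4,2) in order.
Using the shoelace formula, 2A = |((-1)·0 − (-5)·1) + ((-5)·(-3) − 0·0) + (0·2 − 4·(-3)) + (4·1 − (-1)·2)| = 38, so the area is 19.
The number of boundary lattice points is Σ gcd(|Δx|,|Δy|) = gcd(4,1) + gcd(5,3) + gcd(4,5) + gcd(5,1) = 1+1+1+1 = 4.
By Pick's theorem I = A − B/2 + 1 = 19 − 4/2 + 1 = 18.

18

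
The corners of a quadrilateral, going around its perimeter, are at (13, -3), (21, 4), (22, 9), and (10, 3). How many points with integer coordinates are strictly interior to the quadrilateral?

57

Using the shoelace formula, 2A = |(13·4 − 21·(-3)) + (21·9 − 22·4) + (22·3 − 10·9) + (10·(-3) − 13·3)| = 123, so the area is 123/2.
Summing gcd(|Δx|,|Δy|) over the edges gives the boundary count: gcd(8,7) + gcd(1,5) + gcd(12,6) + gcd(3,6) = 1+1+6+3 = 11.
By Pick's theorem A = I + B/2 − 1, so I = 123/2 − 11/2 + 1 = 57.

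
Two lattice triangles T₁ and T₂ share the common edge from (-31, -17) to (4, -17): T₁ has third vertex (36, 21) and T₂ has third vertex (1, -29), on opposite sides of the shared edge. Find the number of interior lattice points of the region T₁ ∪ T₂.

The union is the simple quadrilateral with vertices (-31, -17), (36, 21), (4, -17), (1, -29) in order.
By the shoelace formula, twice the signed area is |((-31)·21 − 36·(-17)) + (36·(-17) − 4·21) + (4·(-29) − 1·(-17)) + (1·(-17) − (-31)·(-29))| = 1750, so the area is 875.
Summing gcd(|Δx|,|Δy|) over the edges gives the boundary count: gcd(67,38) + gcd(32,38) + gcd(3,12) + gcd(32,12) = 1+2+3+4 = 10.
By Pick's theorem I = A − B/2 + 1 = 875 − 10/2 + 1 = 871.

871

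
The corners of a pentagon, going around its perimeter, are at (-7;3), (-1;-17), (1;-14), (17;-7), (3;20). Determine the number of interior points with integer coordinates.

By the shoelace formula, twice the signed area is |[(-7)·(-17) − (-1)·3] + [(-1)·(-14) − 1·(-17)] + [1·(-7) − 17·(-14)] + [17·20 − 3·(-7)] + [3·3 − (-7)·20]| = 894, so the area is 447.
Summing gcd(|Δx|,|Δy|) over the edges gives the boundary count: gcd(6,20) + gcd(2,3) + gcd(16,7) + gcd(14,27) + gcd(10,17) = 2+1+1+1+1 = 6.
By Pick's theorem A = I + B/2 − 1, so I = 447 − 6/2 + 1 = 445.

445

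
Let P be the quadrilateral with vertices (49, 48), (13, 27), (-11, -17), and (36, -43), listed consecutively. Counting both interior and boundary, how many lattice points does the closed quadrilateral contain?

2859

By the shoelace formula, twice the signed area is |[49·27 − 13·48] + [13·(-17) − (-11)·27] + [(-11)·(-43) − 36·(-17)] + [36·48 − 49·(-43)]| = 5695, so the area is 2847.5.
Along each edge there are gcd(|Δx|,|Δy|)+1 lattice points, so counting each shared vertex once the boundary has gcd(36,21) + gcd(24,44) + gcd(47,26) + gcd(13,91) = 3+4+1+13 = 21.
Pick's theorem gives I = A − B/2 + 1 = 2847.5 − 21/2 + 1 = 2838, so the closed region contains I + B = 2838 + 21 = 2859 lattice points.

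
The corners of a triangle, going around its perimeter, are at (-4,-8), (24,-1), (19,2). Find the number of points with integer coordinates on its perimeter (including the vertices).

The number of boundary lattice points is Σ gcd(|Δx|,|Δy|) = gcd(28,7) + gcd(5,3) + gcd(23,10) = 7+1+1 = 9.

9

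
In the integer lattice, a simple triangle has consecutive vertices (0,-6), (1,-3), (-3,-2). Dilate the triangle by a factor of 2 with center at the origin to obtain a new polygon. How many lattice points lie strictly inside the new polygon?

24

The shoelace formula gives twice the area as |[0·(-3) − 1·(-6)] + [1·(-2) − (-3)·(-3)] + [(-3)·(-6) − 0·(-2)]| = 13, so the area is 6.5.
Summing gcd(|Δx|,|Δy|) over the edges gives the boundary count: gcd(1,3) + gcd(4,1) + gcd(3,4) = 1+1+1 = 3.
Scaling by 2 multiplies the area by 2² = 4 (so the new area is 26) and multiplies the boundary lattice-point count by 2, giving 6.
By Pick's theorem, the interior count of the dilated polygon is 26 − 6/2 + 1 = 24.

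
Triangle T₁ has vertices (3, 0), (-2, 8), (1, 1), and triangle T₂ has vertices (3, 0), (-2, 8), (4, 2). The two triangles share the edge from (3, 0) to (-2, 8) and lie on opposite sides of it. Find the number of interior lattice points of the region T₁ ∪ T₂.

11

The union is the simple quadrilateral with vertices (3, 0), (1, 1), (-2, 8), (4, 2) in order.
By the shoelace formula, twice the signed area is |[3·1 − 1·0] + [1·8 − (-2)·1] + [(-2)·2 − 4·8] + [4·0 − 3·2]| = 29, so the area is 29/2.
Along each edge there are gcd(|Δx|,|Δy|)+1 lattice points, so counting each shared vertex once the boundary has gcd(2,1) + gcd(3,7) + gcd(6,6) + gcd(1,2) = 1+1+6+1 = 9.
By Pick's theorem I = A − B/2 + 1 = 29/2 − 9/2 + 1 = 11.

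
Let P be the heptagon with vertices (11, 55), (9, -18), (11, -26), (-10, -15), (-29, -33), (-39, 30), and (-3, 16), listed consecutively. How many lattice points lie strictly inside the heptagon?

The shoelace formula gives twice the area as |[11·(-18) − 9·55] + [9·(-26) − 11·(-18)] + [11·(-15) − (-10)·(-26)] + [(-10)·(-33) − (-29)·(-15)] + [(-29)·30 − (-39)·(-33)] + [(-39)·16 − (-3)·30] + [(-3)·55 − 11·16]| = 4291, so the area is 4291/2.
Along each edge there are gcd(|Δx|,|Δy|)+1 lattice points, so counting each shared vertex once the boundary has gcd(2,73) + gcd(2,8) + gcd(21,11) + gcd(19,18) + gcd(10,63) + gcd(36,14) + gcd(14,39) = 1+2+1+1+1+2+1 = 9.
Pick's theorem gives I = A − B/2 + 1 = 4291/2 − 9/2 + 1 = 2142.

2142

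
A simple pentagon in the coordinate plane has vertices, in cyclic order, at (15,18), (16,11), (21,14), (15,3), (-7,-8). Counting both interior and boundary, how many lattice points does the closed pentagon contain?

Using the shoelace formula, 2A = |(15·11 − 16·18) + (16·14 − 21·11) + (21·3 − 15·14) + (15·(-8) − (-7)·3) + ((-7)·18 − 15·(-8))| = 382, so the area is 191.
The number of boundary lattice points is Σ gcd(|Δx|,|Δy|) = gcd(1,7) + gcd(5,3) + gcd(6,11) + gcd(22,11) + gcd(22,26) = 1+1+1+11+2 = 16.
Pick's theorem gives I = A − B/2 + 1 = 191 − 16/2 + 1 = 184, so the closed region contains I + B = 184 + 16 = 200 lattice points.

200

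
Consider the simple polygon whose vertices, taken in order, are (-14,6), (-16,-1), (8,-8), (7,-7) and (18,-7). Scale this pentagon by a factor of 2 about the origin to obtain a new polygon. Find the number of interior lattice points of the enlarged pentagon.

By the shoelace formula, twice the signed area is |((-14)·(-1) − (-16)·6) + ((-16)·(-8) − 8·(-1)) + (8·(-7) − 7·(-8)) + (7·(-7) − 18·(-7)) + (18·6 − (-14)·(-7))| = 333, so the area is 333/2.
The number of boundary lattice points is Σ gcd(|Δx|,|Δy|) = gcd(2,7) + gcd(24,7) + gcd(1,1) + gcd(11,0) + gcd(32,13) = 1+1+1+11+1 = 15.
Scaling by 2 multiplies the area by 2² = 4 (so the new area is 666) and multiplies the boundary lattice-point count by 2, giving 30.
By Pick's theorem, the interior count of the dilated polygon is 666 − 30/2 + 1 = 652.

652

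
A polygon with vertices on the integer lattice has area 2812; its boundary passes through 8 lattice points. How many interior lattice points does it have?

2809

Pick's theorem A = I + B/2 − 1 rearranges to I = A − B/2 + 1 = 2812 − 8/2 + 1 = 2809.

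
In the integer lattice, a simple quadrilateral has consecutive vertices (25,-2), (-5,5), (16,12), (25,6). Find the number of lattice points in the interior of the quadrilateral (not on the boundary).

The shoelace formula gives twice the area as |(25·5 − (-5)·(-2)) + ((-5)·12 − 16·5) + (16·6 − 25·12) + (25·(-2) − 25·6)| = 429, so the area is 429/2.
Along each edge there are gcd(|Δx|,|Δy|)+1 lattice points, so counting each shared vertex once the boundary has gcd(30,7) + gcd(21,7) + gcd(9,6) + gcd(0,8) = 1+7+3+8 = 19.
By Pick's theorem A = I + B/2 − 1, so I = 429/2 − 19/2 + 1 = 206.

206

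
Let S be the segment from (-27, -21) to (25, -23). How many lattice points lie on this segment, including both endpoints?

3

The number of lattice points on a segment between lattice points is gcd(|Δx|,|Δy|) + 1 = gcd(52,2) + 1 = 2 + 1 = 3.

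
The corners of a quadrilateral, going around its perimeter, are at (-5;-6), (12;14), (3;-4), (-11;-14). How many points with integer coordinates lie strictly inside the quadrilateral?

Using the shoelace formula, 2A = |[(-5)·14 − 12·(-6)] + [12·(-4) − 3·14] + [3·(-14) − (-11)·(-4)] + [(-11)·(-6) − (-5)·(-14)]| = 178, so the area is 89.
The number of boundary lattice points is Σ gcd(|Δx|,|Δy|) = gcd(17,20) + gcd(9,18) + gcd(14,10) + gcd(6,8) = 1+9+2+2 = 14.
Pick's theorem gives I = A − B/2 + 1 = 89 − 14/2 + 1 = 83.

83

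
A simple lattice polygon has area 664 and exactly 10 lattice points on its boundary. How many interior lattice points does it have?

From Pick's theorem, I = A − B/2 + 1 = 664 − 10/2 + 1 = 660.

660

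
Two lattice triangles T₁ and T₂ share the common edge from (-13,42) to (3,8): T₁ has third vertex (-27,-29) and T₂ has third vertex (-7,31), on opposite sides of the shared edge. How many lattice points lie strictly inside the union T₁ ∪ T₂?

819

The union is the simple quadrilateral with vertices (-13,42), (-27,-29), (3,8), (-7,31) in order.
By the shoelace formula, twice the signed area is |((-13)·(-29) − (-27)·42) + ((-27)·8 − 3·(-29)) + (3·31 − (-7)·8) + ((-7)·42 − (-13)·31)| = 1640, so the area is 820.
The number of boundary lattice points is Σ gcd(|Δx|,|Δy|) = gcd(14,71) + gcd(30,37) + gcd(10,23) + gcd(6,11) = 1+1+1+1 = 4.
By Pick's theorem I = A − B/2 + 1 = 820 − 4/2 + 1 = 819.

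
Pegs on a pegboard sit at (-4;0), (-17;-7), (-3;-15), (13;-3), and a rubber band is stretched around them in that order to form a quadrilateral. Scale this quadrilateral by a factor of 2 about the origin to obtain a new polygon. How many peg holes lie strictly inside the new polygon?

The shoelace formula gives twice the area as |[(-4)·(-7) − (-17)·0] + [(-17)·(-15) − (-3)·(-7)] + [(-3)·(-3) − 13·(-15)] + [13·0 − (-4)·(-3)]| = 454, so the area is 227.
Summing gcd(|Δx|,|Δy|) over the edges gives the boundary count: gcd(13,7) + gcd(14,8) + gcd(16,12) + gcd(17,3) = 1+2+4+1 = 8.
Scaling by 2 multiplies the area by 2² = 4 (so the new area is 908) and multiplies the boundary lattice-point count by 2, giving 16.
By Pick's theorem, the interior count of the dilated polygon is 908 − 16/2 + 1 = 901.

901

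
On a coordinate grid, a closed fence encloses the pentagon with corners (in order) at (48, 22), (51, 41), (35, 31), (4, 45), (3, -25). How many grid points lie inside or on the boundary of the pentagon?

1741

By the shoelace formula, twice the signed area is |(48·41 − 51·22) + (51·31 − 35·41) + (35·45 − 4·31) + (4·(-25) − 3·45) + (3·22 − 48·(-25))| = 3474, so the area is 1737.
Summing gcd(|Δx|,|Δy|) over the edges gives the boundary count: gcd(3,19) + gcd(16,10) + gcd(31,14) + gcd(1,70) + gcd(45,47) = 1+2+1+1+1 = 6.
Pick's theorem gives I = A − B/2 + 1 = 1737 − 6/2 + 1 = 1735, so the closed region contains I + B = 1735 + 6 = 1741 lattice points.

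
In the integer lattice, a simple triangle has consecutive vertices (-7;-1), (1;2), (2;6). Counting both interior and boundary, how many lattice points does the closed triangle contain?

Using the shoelace formula, 2A = |((-7)·2 − 1·(-1)) + (1·6 − 2·2) + (2·(-1) − (-7)·6)| = 29, so the area is 29/2.
Summing gcd(|Δx|,|Δy|) over the edges gives the boundary count: gcd(8,3) + gcd(1,4) + gcd(9,7) = 1+1+1 = 3.
Pick's theorem gives I = A − B/2 + 1 = 29/2 − 3/2 + 1 = 14, so the closed region contains I + B = 14 + 3 = 17 lattice points.

17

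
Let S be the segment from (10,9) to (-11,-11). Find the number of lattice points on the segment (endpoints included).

The number of lattice points on a segment between lattice points is gcd(|Δx|,|Δy|) + 1 = gcd(21,20) + 1 = 1 + 1 = 2.

2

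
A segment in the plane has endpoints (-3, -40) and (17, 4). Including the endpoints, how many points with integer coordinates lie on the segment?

The number of lattice points on a segment between lattice points is gcd(|Δx|,|Δy|) + 1 = gcd(20,44) + 1 = 4 + 1 = 5.

5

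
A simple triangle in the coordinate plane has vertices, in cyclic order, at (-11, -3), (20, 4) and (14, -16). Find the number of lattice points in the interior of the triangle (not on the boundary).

Using the shoelace formula, 2A = |[(-11)·4 − 20·(-3)] + [20·(-16) − 14·4] + [14·(-3) − (-11)·(-16)]| = 578, so the area is 289.
The number of boundary lattice points is Σ gcd(|Δx|,|Δy|) = gcd(31,7) + gcd(6,20) + gcd(25,13) = 1+2+1 = 4.
By Pick's theorem A = I + B/2 − 1, so I = 289 − 4/2 + 1 = 288.

288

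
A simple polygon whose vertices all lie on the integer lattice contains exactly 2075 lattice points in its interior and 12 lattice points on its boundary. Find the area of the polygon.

2080

By Pick's theorem, A = I + B/2 − 1 = 2075 + 12/2 − 1 = 2080.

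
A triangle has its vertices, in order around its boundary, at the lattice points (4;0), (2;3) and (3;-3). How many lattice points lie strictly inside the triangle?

By the shoelace formula, twice the signed area is |(4·3 − 2·0) + (2·(-3) − 3·3) + (3·0 − 4·(-3))| = 9, so the area is 9/2.
The number of boundary lattice points is Σ gcd(|Δx|,|Δy|) = gcd(2,3) + gcd(1,6) + gcd(1,3) = 1+1+1 = 3.
Pick's theorem gives I = A − B/2 + 1 = 9/2 − 3/2 + 1 = 4.

4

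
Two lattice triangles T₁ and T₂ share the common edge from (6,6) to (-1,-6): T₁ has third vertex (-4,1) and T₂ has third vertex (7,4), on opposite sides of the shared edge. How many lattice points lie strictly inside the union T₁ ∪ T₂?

52

The union is the simple quadrilateral with vertices (6,6), (-4,1), (-1,-6), (7,4) in order.
Using the shoelace formula, 2A = |[6·1 − (-4)·6] + [(-4)·(-6) − (-1)·1] + [(-1)·4 − 7·(-6)] + [7·6 − 6·4]| = 111, so the area is 111/2.
The number of boundary lattice points is Σ gcd(|Δx|,|Δy|) = gcd(10,5) + gcd(3,7) + gcd(8,10) + gcd(1,2) = 5+1+2+1 = 9.
By Pick's theorem I = A − B/2 + 1 = 111/2 − 9/2 + 1 = 52.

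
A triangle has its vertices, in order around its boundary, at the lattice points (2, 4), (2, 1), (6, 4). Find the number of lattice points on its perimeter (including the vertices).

8

The number of boundary lattice points is Σ gcd(|Δx|,|Δy|) = gcd(0,3) + gcd(4,3) + gcd(4,0) = 3+1+4 = 8.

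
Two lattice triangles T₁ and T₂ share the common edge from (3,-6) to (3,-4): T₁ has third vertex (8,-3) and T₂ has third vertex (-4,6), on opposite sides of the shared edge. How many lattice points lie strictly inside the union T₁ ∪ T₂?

The union is the simple quadrilateral with vertices (3,-6), (8,-3), (3,-4), (-4,6) in order.
By the shoelace formula, twice the signed area is |(3·(-3) − 8·(-6)) + (8·(-4) − 3·(-3)) + (3·6 − (-4)·(-4)) + ((-4)·(-6) − 3·6)| = 24, so the area is 12.
The number of boundary lattice points is Σ gcd(|Δx|,|Δy|) = gcd(5,3) + gcd(5,1) + gcd(7,10) + gcd(7,12) = 1+1+1+1 = 4.
By Pick's theorem I = A − B/2 + 1 = 12 − 4/2 + 1 = 11.

11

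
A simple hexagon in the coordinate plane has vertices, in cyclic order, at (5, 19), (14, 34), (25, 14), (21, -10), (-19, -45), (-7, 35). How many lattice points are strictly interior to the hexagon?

By the shoelace formula, twice the signed area is |(5·34 − 14·19) + (14·14 − 25·34) + (25·(-10) − 21·14) + (21·(-45) − (-19)·(-10)) + ((-19)·35 − (-7)·(-45)) + ((-7)·19 − 5·35)| = 3717, so the area is 1858.5.
The number of boundary lattice points is Σ gcd(|Δx|,|Δy|) = gcd(9,15) + gcd(11,20) + gcd(4,24) + gcd(40,35) + gcd(12,80) + gcd(12,16) = 3+1+4+5+4+4 = 21.
By Pick's theorem A = I + B/2 − 1, so I = 1858.5 − 21/2 + 1 = 1849.

1849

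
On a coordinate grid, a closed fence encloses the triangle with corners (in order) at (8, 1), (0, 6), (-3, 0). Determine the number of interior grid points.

Using the shoelace formula, 2A = |[8·6 − 0·1] + [0·0 − (-3)·6] + [(-3)·1 − 8·0]| = 63, so the area is 31.5.
Summing gcd(|Δx|,|Δy|) over the edges gives the boundary count: gcd(8,5) + gcd(3,6) + gcd(11,1) = 1+3+1 = 5.
By Pick's theorem A = I + B/2 − 1, so I = 31.5 − 5/2 + 1 = 30.

30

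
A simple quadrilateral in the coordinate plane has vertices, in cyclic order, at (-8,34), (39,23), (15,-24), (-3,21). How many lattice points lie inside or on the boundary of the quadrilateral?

The shoelace formula gives twice the area as |((-8)·23 − 39·34) + (39·(-24) − 15·23) + (15·21 − (-3)·(-24)) + ((-3)·34 − (-8)·21)| = 2482, so the area is 1241.
The number of boundary lattice points is Σ gcd(|Δx|,|Δy|) = gcd(47,11) + gcd(24,47) + gcd(18,45) + gcd(5,13) = 1+1+9+1 = 12.
Pick's theorem gives I = A − B/2 + 1 = 1241 − 12/2 + 1 = 1236, so the closed region contains I + B = 1236 + 12 = 1248 lattice points.

1248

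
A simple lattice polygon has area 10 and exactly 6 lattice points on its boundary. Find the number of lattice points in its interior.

8

From Pick's theorem, I = A − B/2 + 1 = 10 − 6/2 + 1 = 8.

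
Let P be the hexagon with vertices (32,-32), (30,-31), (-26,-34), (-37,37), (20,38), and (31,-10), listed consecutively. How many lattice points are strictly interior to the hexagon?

4135

By the shoelace formula, twice the signed area is |[32·(-31) − 30·(-32)] + [30·(-34) − (-26)·(-31)] + [(-26)·37 − (-37)·(-34)] + [(-37)·38 − 20·37] + [20·(-10) − 31·38] + [31·(-32) − 32·(-10)]| = 8274, so the area is 4137.
Along each edge there are gcd(|Δx|,|Δy|)+1 lattice points, so counting each shared vertex once the boundary has gcd(2,1) + gcd(56,3) + gcd(11,71) + gcd(57,1) + gcd(11,48) + gcd(1,22) = 1+1+1+1+1+1 = 6.
By Pick's theorem A = I + B/2 − 1, so I = 4137 − 6/2 + 1 = 4135.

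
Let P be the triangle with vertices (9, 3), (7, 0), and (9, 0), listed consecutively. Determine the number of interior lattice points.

1

Using the shoelace formula, 2A = |[9·0 − 7·3] + [7·0 − 9·0] + [9·3 − 9·0]| = 6, so the area is 3.
The number of boundary lattice points is Σ gcd(|Δx|,|Δy|) = gcd(2,3) + gcd(2,0) + gcd(0,3) = 1+2+3 = 6.
By Pick's theorem A = I + B/2 − 1, so I = 3 − 6/2 + 1 = 1.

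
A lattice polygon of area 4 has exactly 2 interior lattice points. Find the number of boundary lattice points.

6

Pick's theorem gives A = I + B/2 − 1, so B = 2(A − I + 1) = 2(4 − 2 + 1) = 6.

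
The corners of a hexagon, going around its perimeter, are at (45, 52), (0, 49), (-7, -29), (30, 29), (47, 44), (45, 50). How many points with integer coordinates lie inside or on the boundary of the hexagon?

By the shoelace formula, twice the signed area is |(45·49 − 0·52) + (0·(-29) − (-7)·49) + ((-7)·29 − 30·(-29)) + (30·44 − 47·29) + (47·50 − 45·44) + (45·52 − 45·50)| = 3632, so the area is 1816.
Along each edge there are gcd(|Δx|,|Δy|)+1 lattice points, so counting each shared vertex once the boundary has gcd(45,3) + gcd(7,78) + gcd(37,58) + gcd(17,15) + gcd(2,6) + gcd(0,2) = 3+1+1+1+2+2 = 10.
Pick's theorem gives I = A − B/2 + 1 = 1816 − 10/2 + 1 = 1812, so the closed region contains I + B = 1812 + 10 = 1822 lattice points.

1822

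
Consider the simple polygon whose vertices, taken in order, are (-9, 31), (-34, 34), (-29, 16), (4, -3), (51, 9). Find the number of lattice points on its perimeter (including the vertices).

6

Summing gcd(|Δx|,|Δy|) over the edges gives the boundary count: gcd(25,3) + gcd(5,18) + gcd(33,19) + gcd(47,12) + gcd(60,22) = 1+1+1+1+2 = 6.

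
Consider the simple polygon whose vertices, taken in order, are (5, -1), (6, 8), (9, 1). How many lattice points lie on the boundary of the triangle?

The number of boundary lattice points is Σ gcd(|Δx|,|Δy|) = gcd(1,9) + gcd(3,7) + gcd(4,2) = 1+1+2 = 4.

4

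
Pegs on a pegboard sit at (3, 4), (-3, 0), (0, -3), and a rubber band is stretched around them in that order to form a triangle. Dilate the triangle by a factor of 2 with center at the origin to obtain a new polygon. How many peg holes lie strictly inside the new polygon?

55

By the shoelace formula, twice the signed area is |[3·0 − (-3)·4] + [(-3)·(-3) − 0·0] + [0·4 − 3·(-3)]| = 30, so the area is 15.
Along each edge there are gcd(|Δx|,|Δy|)+1 lattice points, so counting each shared vertex once the boundary has gcd(6,4) + gcd(3,3) + gcd(3,7) = 2+3+1 = 6.
Scaling by 2 multiplies the area by 2² = 4 (so the new area is 60) and multiplies the boundary lattice-point count by 2, giving 12.
By Pick's theorem, the interior count of the dilated polygon is 60 − 12/2 + 1 = 55.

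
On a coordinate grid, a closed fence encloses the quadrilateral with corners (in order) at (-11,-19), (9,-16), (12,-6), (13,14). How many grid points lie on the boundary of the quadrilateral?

Summing gcd(|Δx|,|Δy|) over the edges gives the boundary count: gcd(20,3) + gcd(3,10) + gcd(1,20) + gcd(24,33) = 1+1+1+3 = 6.

6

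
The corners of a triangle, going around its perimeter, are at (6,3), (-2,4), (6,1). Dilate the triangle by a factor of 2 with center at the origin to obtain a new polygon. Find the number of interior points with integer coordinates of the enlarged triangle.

The shoelace formula gives twice the area as |(6·4 − (-2)·3) + ((-2)·1 − 6·4) + (6·3 − 6·1)| = 16, so the area is 8.
Summing gcd(|Δx|,|Δy|) over the edges gives the boundary count: gcd(8,1) + gcd(8,3) + gcd(0,2) = 1+1+2 = 4.
Scaling by 2 multiplies the area by 2² = 4 (so the new area is 32) and multiplies the boundary lattice-point count by 2, giving 8.
By Pick's theorem, the interior count of the dilated polygon is 32 − 8/2 + 1 = 29.

29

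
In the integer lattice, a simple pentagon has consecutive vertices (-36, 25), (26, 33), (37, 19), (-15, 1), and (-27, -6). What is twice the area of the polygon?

3017

Using the shoelace formula, 2A = |[(-36)·33 − 26·25] + [26·19 − 37·33] + [37·1 − (-15)·19] + [(-15)·(-6) − (-27)·1] + [(-27)·25 − (-36)·(-6)]| = 3017, so the area is 3017/2.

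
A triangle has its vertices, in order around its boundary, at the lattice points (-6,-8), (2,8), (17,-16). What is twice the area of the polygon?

432

The shoelace formula gives twice the area as |((-6)·8 − 2·(-8)) + (2·(-16) − 17·8) + (17·(-8) − (-6)·(-16))| = 432, so the area is 216.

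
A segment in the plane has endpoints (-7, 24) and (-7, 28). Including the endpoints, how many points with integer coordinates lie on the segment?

5

The number of lattice points on a segment between lattice points is gcd(|Δx|,|Δy|) + 1 = gcd(0,4) + 1 = 4 + 1 = 5.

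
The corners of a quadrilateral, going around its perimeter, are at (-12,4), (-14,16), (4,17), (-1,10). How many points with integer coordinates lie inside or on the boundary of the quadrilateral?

136

Using the shoelace formula, 2A = |[(-12)·16 − (-14)·4] + [(-14)·17 − 4·16] + [4·10 − (-1)·17] + [(-1)·4 − (-12)·10]| = 265, so the area is 265/2.
Summing gcd(|Δx|,|Δy|) over the edges gives the boundary count: gcd(2,12) + gcd(18,1) + gcd(5,7) + gcd(11,6) = 2+1+1+1 = 5.
Pick's theorem gives I = A − B/2 + 1 = 265/2 − 5/2 + 1 = 131, so the closed region contains I + B = 131 + 5 = 136 lattice points.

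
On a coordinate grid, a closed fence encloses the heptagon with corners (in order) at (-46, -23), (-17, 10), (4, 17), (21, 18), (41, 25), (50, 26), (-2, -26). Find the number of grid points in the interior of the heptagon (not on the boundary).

2099

Using the shoelace formula, 2A = |[(-46)·10 − (-17)·(-23)] + [(-17)·17 − 4·10] + [4·18 − 21·17] + [21·25 − 41·18] + [41·26 − 50·25] + [50·(-26) − (-2)·26] + [(-2)·(-23) − (-46)·(-26)]| = 4260, so the area is 2130.
The number of boundary lattice points is Σ gcd(|Δx|,|Δy|) = gcd(29,33) + gcd(21,7) + gcd(17,1) + gcd(20,7) + gcd(9,1) + gcd(52,52) + gcd(44,3) = 1+7+1+1+1+52+1 = 64.
Pick's theorem gives I = A − B/2 + 1 = 2130 − 64/2 + 1 = 2099.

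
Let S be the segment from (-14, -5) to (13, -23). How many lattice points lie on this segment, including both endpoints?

The number of lattice points on a segment between lattice points is gcd(|Δx|,|Δy|) + 1 = gcd(27,18) + 1 = 9 + 1 = 10.

10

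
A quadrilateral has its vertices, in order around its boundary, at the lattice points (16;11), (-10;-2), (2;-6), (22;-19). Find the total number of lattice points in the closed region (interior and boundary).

404

By the shoelace formula, twice the signed area is |(16·(-2) − (-10)·11) + ((-10)·(-6) − 2·(-2)) + (2·(-19) − 22·(-6)) + (22·11 − 16·(-19))| = 782, so the area is 391.
Along each edge there are gcd(|Δx|,|Δy|)+1 lattice points, so counting each shared vertex once the boundary has gcd(26,13) + gcd(12,4) + gcd(20,13) + gcd(6,30) = 13+4+1+6 = 24.
Pick's theorem gives I = A − B/2 + 1 = 391 − 24/2 + 1 = 380, so the closed region contains I + B = 380 + 24 = 404 lattice points.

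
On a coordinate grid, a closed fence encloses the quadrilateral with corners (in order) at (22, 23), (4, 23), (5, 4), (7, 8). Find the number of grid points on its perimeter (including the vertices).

36

Along each edge there are gcd(|Δx|,|Δy|)+1 lattice points, so counting each shared vertex once the boundary has gcd(18,0) + gcd(1,19) + gcd(2,4) + gcd(15,15) = 18+1+2+15 = 36.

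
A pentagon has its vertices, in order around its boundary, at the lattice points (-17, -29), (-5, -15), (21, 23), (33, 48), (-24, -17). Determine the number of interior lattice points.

Using the shoelace formula, 2A = |[(-17)·(-15) − (-5)·(-29)] + [(-5)·23 − 21·(-15)] + [21·48 − 33·23] + [33·(-17) − (-24)·48] + [(-24)·(-29) − (-17)·(-17)]| = 1557, so the area is 1557/2.
Summing gcd(|Δx|,|Δy|) over the edges gives the boundary count: gcd(12,14) + gcd(26,38) + gcd(12,25) + gcd(57,65) + gcd(7,12) = 2+2+1+1+1 = 7.
By Pick's theorem A = I + B/2 − 1, so I = 1557/2 − 7/2 + 1 = 776.

776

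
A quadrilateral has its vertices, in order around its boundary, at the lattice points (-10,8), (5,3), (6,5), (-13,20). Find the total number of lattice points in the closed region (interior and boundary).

115

The shoelace formula gives twice the area as |((-10)·3 − 5·8) + (5·5 − 6·3) + (6·20 − (-13)·5) + ((-13)·8 − (-10)·20)| = 218, so the area is 109.
Along each edge there are gcd(|Δx|,|Δy|)+1 lattice points, so counting each shared vertex once the boundary has gcd(15,5) + gcd(1,2) + gcd(19,15) + gcd(3,12) = 5+1+1+3 = 10.
Pick's theorem gives I = A − B/2 + 1 = 109 − 10/2 + 1 = 105, so the closed region contains I + B = 105 + 10 = 115 lattice points.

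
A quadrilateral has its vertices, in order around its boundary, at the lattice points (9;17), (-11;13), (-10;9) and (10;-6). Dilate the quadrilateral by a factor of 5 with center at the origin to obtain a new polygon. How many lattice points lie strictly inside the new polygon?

6586

The shoelace formula gives twice the area as |(9·13 − (-11)·17) + ((-11)·9 − (-10)·13) + ((-10)·(-6) − 10·9) + (10·17 − 9·(-6))| = 529, so the area is 529/2.
Along each edge there are gcd(|Δx|,|Δy|)+1 lattice points, so counting each shared vertex once the boundary has gcd(20,4) + gcd(1,4) + gcd(20,15) + gcd(1,23) = 4+1+5+1 = 11.
Scaling by 5 multiplies the area by 5² = 25 (so the new area is 13225/2) and multiplies the boundary lattice-point count by 5, giving 55.
By Pick's theorem, the interior count of the dilated polygon is 13225/2 − 55/2 + 1 = 6586.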